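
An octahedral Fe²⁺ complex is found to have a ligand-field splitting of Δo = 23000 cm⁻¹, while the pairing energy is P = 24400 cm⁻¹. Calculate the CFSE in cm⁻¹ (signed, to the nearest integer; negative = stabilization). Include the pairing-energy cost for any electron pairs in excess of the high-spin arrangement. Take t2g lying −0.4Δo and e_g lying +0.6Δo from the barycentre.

-9200

Fe is in group 8, so Fe²⁺ is d⁶ (8 − 2 = 6).
With Δo < P the complex is high-spin.
That gives t2g^4 e_g^2.
Orbital CFSE = -0.4Δo = -0.4 × 23000 = -9200 cm⁻¹.
High-spin has no excess pairs, so no pairing correction applies.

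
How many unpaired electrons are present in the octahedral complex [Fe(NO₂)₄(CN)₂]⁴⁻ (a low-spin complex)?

Ligand charges: 4×(-1) from NO₂⁻ and 2×(-1) from CN⁻ sum to -6; with overall charge -4, Fe is +2.
Fe²⁺: group 8, so d-count = 8 − 2 = 6.
Configuration: t₂g⁶ eg⁰, giving 0 unpaired electrons.

0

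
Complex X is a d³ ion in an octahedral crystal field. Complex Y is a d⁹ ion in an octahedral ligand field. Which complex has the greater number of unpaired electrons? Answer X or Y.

X: For octahedral d³ the high- and low-spin configurations coincide; t₂g³ eg⁰ → 3 unpaired.
Y: t₂g⁶ eg³ → 1 unpaired.
So X has more unpaired electrons.

X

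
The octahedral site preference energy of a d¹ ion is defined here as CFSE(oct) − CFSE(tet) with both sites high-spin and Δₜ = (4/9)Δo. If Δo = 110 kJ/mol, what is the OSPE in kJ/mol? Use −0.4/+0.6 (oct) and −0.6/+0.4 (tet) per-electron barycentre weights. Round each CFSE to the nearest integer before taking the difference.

-15

In an octahedral site d¹ (HS) is t₂g¹ eg⁰, giving CFSE(oct) = -0.4Δo = -44 kJ/mol.
Tetrahedral: e¹ t₂⁰, CFSE = 1(−0.6) + 0(+0.4) = -0.6Δₜ = -0.6 × (4/9) × 110 = -29 kJ/mol.
OSPE = -44 − (-29) = -15 kJ/mol.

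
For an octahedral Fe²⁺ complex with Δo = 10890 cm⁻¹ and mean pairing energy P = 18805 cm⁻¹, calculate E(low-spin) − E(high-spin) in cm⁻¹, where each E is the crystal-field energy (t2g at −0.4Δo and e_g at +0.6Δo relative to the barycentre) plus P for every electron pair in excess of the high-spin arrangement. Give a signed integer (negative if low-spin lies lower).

15830

Fe is in group 8, so Fe²⁺ is d⁶ (8 − 2 = 6).
In the high-spin limit (t2g^4 e_g^2) the orbital term is -0.4Δo = -4356 cm⁻¹, with no excess pairing.
For low-spin the configuration is t2g^6 e_g^0: orbital energy -2.4 × 10890 = -26136 cm⁻¹, and 2 additional pairs relative to high-spin add 37610 cm⁻¹, giving 11474 cm⁻¹.
The difference is 11474 − (-4356) = 15830 cm⁻¹, so high-spin lies lower.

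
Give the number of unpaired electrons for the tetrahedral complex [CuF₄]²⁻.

1

Each F⁻ contributes -1; 4 × (-1) = -4. With overall charge -2, Cu is in the +2 oxidation state.
Cu²⁺: group 11, so d-count = 11 − 2 = 9.
Tetrahedral fields are weak (Δₜ ≈ 4/9 Δₒ), so electrons fill high-spin.
Configuration: e⁴ t₂⁵, giving 1 unpaired electron.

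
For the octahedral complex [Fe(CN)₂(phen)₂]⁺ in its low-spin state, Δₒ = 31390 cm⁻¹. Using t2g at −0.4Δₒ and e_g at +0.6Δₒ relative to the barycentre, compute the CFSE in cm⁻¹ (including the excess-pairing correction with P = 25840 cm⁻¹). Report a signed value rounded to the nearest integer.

-11100

Ligand charges: 2×(-1) from CN⁻ and 2×(+0) from phen sum to -2; with overall charge +1, Fe is +3.
Group 8 minus oxidation state +3 gives a d⁵ configuration for Fe³⁺.
The d⁵ electrons fill as t2g^5 e_g^0.
The orbital stabilization is -2.0Δₒ = -2.0 × 31390 = -62780 cm⁻¹.
Pairing penalty: 2 pairs vs 0 in the high-spin reference → 2 extra × P = 51680 cm⁻¹.
Combining: -62780 + 51680 = -11100 cm⁻¹.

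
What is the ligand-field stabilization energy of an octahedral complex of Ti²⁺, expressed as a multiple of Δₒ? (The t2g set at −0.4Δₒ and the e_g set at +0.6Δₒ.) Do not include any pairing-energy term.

-0.8 Δₒ

Group 4 minus oxidation state +2 gives a d² configuration for Ti²⁺.
Configuration: t2g^2 e_g^0.
CFSE = 2(-0.4Δₒ) + 0(0.6Δₒ) = -0.8Δₒ + 0.0Δₒ = -0.8Δₒ.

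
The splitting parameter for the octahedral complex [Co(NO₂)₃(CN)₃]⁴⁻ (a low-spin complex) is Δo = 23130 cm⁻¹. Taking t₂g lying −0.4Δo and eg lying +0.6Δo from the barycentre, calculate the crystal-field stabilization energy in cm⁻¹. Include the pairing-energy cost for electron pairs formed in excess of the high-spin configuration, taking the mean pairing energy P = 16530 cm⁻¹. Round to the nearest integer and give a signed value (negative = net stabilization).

-25104

Ligand charges: 3×(-1) from NO₂⁻ and 3×(-1) from CN⁻ sum to -6; with overall charge -4, Co is +2.
Co²⁺: group 9, so d-count = 9 − 2 = 7.
Electron filling gives t₂g⁶ eg¹.
CFSE(orbital) = 6×(-0.4Δo) + 1×(0.6Δo) = -1.8Δo; with Δo = 23130 cm⁻¹ that is -41634 cm⁻¹.
High-spin d⁷ would be t₂g⁵ eg² with 2 pairs; low-spin has 3, so 1 excess pair costs +1P = +16530 cm⁻¹.
Net CFSE = -41634 + 16530 = -25104 cm⁻¹.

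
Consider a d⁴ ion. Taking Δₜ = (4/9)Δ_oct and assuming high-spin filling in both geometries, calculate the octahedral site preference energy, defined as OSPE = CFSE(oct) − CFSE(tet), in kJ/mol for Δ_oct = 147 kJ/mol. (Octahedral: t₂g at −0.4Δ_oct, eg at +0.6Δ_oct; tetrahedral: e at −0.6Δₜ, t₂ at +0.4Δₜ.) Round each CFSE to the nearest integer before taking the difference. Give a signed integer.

In an octahedral site d⁴ (HS) is t₂g³ eg¹, giving CFSE(oct) = -0.6Δ_oct = -88 kJ/mol.
Tetrahedral e² t₂² gives -0.4Δₜ = -0.4 × (4/9) × 147 = -26 kJ/mol.
OSPE = -88 − (-26) = -62 kJ/mol.

-62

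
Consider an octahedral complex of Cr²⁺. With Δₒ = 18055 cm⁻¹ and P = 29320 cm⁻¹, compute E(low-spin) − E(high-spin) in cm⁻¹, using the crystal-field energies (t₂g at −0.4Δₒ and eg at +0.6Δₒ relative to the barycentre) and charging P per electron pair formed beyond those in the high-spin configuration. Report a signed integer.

11265

Group 6 minus oxidation state +2 gives a d⁴ configuration for Cr²⁺.
In the high-spin limit (t₂g³ eg¹) the orbital term is -0.6Δₒ = -10833 cm⁻¹, with no excess pairing.
For low-spin the configuration is t₂g⁴ eg⁰: orbital energy -1.6 × 18055 = -28888 cm⁻¹, and 1 additional pair relative to high-spin adds 29320 cm⁻¹, giving 432 cm⁻¹.
The difference is 432 − (-10833) = 11265 cm⁻¹, so high-spin lies lower.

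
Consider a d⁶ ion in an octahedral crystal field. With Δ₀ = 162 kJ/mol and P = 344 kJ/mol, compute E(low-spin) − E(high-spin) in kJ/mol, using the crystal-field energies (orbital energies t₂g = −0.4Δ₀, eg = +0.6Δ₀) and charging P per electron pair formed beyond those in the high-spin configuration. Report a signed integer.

364

High-spin: t₂g⁴ eg², CFSE = -0.4Δ₀ = -65 kJ/mol.
For low-spin the configuration is t₂g⁶ eg⁰: orbital energy -2.4 × 162 = -389 kJ/mol, and 2 additional pairs relative to high-spin add 688 kJ/mol, giving 299 kJ/mol.
E(LS) − E(HS) = 299 − (-65) = 364 kJ/mol.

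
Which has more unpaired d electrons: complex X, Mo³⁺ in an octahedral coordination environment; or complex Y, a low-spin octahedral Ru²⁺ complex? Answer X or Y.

X

X: Mo sits in group 6; removing 3 electrons leaves Mo³⁺ with 6 − 3 = 3 d electrons; t2g^3 e_g^0 → 3 unpaired.
Y: Ru²⁺: group 8, so d-count = 8 − 2 = 6; t2g^6 e_g^0 → 0 unpaired.
So X has more unpaired electrons.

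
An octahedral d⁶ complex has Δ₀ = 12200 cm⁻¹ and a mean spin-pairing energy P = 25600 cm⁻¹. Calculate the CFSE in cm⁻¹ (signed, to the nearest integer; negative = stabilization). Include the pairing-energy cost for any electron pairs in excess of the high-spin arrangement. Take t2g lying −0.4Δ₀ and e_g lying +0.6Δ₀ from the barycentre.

With Δ₀ < P the complex is high-spin.
That gives t2g^4 e_g^2.
Orbital CFSE = -0.4Δ₀ = -0.4 × 12200 = -4880 cm⁻¹.
High-spin has no excess pairs, so no pairing correction applies.

-4880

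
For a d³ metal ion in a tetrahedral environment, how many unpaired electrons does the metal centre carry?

With tetrahedral geometry the complex is necessarily high-spin.
Configuration: e² t₂¹, giving 3 unpaired electrons.

3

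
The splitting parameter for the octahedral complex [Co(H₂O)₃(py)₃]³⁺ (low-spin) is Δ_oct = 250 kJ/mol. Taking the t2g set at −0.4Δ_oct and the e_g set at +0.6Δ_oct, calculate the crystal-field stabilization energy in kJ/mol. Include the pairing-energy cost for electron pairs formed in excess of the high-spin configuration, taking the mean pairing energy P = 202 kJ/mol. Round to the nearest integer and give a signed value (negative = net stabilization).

-196

Ligand charges: 3×(+0) from H₂O and 3×(+0) from py sum to +0; with overall charge +3, Co is +3.
Co³⁺: group 9, so d-count = 9 − 3 = 6.
The d⁶ electrons fill as t2g^6 e_g^0.
The orbital stabilization is -2.4Δ_oct = -2.4 × 250 = -600 kJ/mol.
High-spin d⁶ would be t2g^4 e_g^2 with 1 pair; low-spin has 3, so 2 excess pairs cost +2P = +404 kJ/mol.
Combining: -600 + 404 = -196 kJ/mol.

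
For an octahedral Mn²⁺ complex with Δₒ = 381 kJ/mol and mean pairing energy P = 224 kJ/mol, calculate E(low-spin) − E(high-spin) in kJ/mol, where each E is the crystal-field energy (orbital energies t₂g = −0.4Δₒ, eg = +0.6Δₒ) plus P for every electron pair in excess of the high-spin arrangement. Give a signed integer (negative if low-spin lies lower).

Mn sits in group 7; removing 2 electrons leaves Mn²⁺ with 7 − 2 = 5 d electrons.
In the high-spin limit (t₂g³ eg²) the orbital term is 0.0Δₒ = 0 kJ/mol, with no excess pairing.
For low-spin the configuration is t₂g⁵ eg⁰: orbital energy -2.0 × 381 = -762 kJ/mol, and 2 additional pairs relative to high-spin add 448 kJ/mol, giving -314 kJ/mol.
The difference is -314 − (0) = -314 kJ/mol, so low-spin lies lower.

-314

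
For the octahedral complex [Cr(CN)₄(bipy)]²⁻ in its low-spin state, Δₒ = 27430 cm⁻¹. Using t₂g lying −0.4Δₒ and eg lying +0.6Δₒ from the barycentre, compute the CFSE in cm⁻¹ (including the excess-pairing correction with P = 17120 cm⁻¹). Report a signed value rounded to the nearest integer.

Ligand charges: 4×(-1) from CN⁻ and 1×(+0) from bipy sum to -4; with overall charge -2, Cr is +2.
Cr²⁺: group 6, so d-count = 6 − 2 = 4.
Configuration: t₂g⁴ eg⁰.
CFSE(orbital) = 4×(-0.4Δₒ) + 0×(0.6Δₒ) = -1.6Δₒ; with Δₒ = 27430 cm⁻¹ that is -43888 cm⁻¹.
Relative to high-spin t₂g³ eg¹ (0 paired), the low-spin configuration has 1 additional pair, contributing +1 × 17120 = +17120 cm⁻¹.
Overall CFSE = -43888 + 17120 = -26768 cm⁻¹.

-26768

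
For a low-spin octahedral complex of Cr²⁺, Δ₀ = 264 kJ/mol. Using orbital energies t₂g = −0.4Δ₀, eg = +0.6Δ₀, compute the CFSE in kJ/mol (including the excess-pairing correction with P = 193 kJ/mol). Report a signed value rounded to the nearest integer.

Group 6 minus oxidation state +2 gives a d⁴ configuration for Cr²⁺.
The d⁴ electrons fill as t₂g⁴ eg⁰.
Orbital CFSE = 4(-0.4) + 0(0.6) = -1.6Δ₀ = -1.6 × 264 = -422 kJ/mol.
High-spin d⁴ would be t₂g³ eg¹ with 0 pairs; low-spin has 1, so 1 excess pair costs +1P = +193 kJ/mol.
Overall CFSE = -422 + 193 = -229 kJ/mol.

-229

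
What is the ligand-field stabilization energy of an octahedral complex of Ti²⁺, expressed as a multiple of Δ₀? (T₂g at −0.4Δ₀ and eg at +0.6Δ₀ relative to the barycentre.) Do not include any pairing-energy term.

Ti sits in group 4; removing 2 electrons leaves Ti²⁺ with 4 − 2 = 2 d electrons.
Configuration: t₂g² eg⁰.
CFSE = 2(-0.4Δ₀) + 0(0.6Δ₀) = -0.8Δ₀ + 0.0Δ₀ = -0.8Δ₀.

-0.8 Δ₀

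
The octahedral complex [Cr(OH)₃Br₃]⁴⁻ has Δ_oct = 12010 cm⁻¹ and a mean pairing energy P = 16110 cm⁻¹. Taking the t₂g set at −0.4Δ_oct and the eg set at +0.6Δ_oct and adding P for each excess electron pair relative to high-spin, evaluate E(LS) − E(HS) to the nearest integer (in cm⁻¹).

Ligand charges: 3×(-1) from OH⁻ and 3×(-1) from Br⁻ sum to -6; with overall charge -4, Cr is +2.
Cr sits in group 6; removing 2 electrons leaves Cr²⁺ with 6 − 2 = 4 d electrons.
High-spin d⁴ fills as t₂g³ eg¹ with CFSE 3(−0.4) + 1(+0.6) = -0.6Δ_oct = -7206 cm⁻¹.
Low-spin t₂g⁴ eg⁰ gives -1.6Δ_oct = -19216 cm⁻¹, but forming 1 extra pair costs 1P = 16110 cm⁻¹, so E(LS) = -19216 + 16110 = -3106 cm⁻¹.
Thus E(LS) − E(HS) = 4100 cm⁻¹.

4100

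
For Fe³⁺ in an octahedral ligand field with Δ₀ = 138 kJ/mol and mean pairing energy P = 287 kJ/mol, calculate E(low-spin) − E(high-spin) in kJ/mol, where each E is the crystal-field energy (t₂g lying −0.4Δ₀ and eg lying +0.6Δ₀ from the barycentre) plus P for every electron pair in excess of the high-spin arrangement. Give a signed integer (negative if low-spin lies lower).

298

Fe is in group 8, so Fe³⁺ is d⁵ (8 − 3 = 5).
High-spin: t₂g³ eg², CFSE = 0.0Δ₀ = 0 kJ/mol.
For low-spin the configuration is t₂g⁵ eg⁰: orbital energy -2.0 × 138 = -276 kJ/mol, and 2 additional pairs relative to high-spin add 574 kJ/mol, giving 298 kJ/mol.
E(LS) − E(HS) = 298 − (0) = 298 kJ/mol.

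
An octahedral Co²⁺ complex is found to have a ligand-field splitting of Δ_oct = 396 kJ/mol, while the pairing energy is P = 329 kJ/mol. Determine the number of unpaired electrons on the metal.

Co sits in group 9; removing 2 electrons leaves Co²⁺ with 9 − 2 = 7 d electrons.
Since Δ_oct = 396 kJ/mol > P = 329 kJ/mol, the complex adopts the low-spin configuration.
That gives t₂g⁶ eg¹.
Unpaired electrons: 1.

1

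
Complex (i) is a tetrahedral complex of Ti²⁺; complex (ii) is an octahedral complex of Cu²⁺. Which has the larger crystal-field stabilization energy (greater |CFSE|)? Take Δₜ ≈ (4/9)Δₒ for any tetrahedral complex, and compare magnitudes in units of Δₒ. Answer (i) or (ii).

(ii)

(i): Ti is in group 4, so Ti²⁺ is d² (4 − 2 = 2); Tetrahedral fields are weak (Δₜ ≈ 4/9 Δₒ), so electrons fill high-spin; e² t₂⁰, CFSE = -1.2Δₜ ≈ -0.53Δₒ.
(ii): Cu sits in group 11; removing 2 electrons leaves Cu²⁺ with 11 − 2 = 9 d electrons; For octahedral d⁹ the high- and low-spin configurations coincide; t2g^6 e_g^3, CFSE = -0.6Δₒ.
So (ii) has the larger |CFSE|.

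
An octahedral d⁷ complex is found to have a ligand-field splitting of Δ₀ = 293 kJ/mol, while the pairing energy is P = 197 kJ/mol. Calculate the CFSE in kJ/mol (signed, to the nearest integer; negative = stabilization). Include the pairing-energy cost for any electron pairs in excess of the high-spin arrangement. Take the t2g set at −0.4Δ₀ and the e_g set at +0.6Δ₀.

-330

Δ₀ > P, so pairing is preferred: the ground state is low-spin.
That gives t2g^6 e_g^1.
Orbital CFSE = -1.8Δ₀ = -1.8 × 293 = -527 kJ/mol.
Excess pairs vs high-spin: 3 − 2 = 1; pairing cost = +197 kJ/mol.
Net CFSE = -527 + 197 = -330 kJ/mol.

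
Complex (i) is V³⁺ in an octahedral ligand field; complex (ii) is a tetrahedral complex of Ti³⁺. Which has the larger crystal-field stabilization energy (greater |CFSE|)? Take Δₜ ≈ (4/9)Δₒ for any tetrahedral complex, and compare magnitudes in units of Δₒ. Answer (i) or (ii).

(i)

(i): V³⁺: group 5, so d-count = 5 − 3 = 2; t2g^2 e_g^0, CFSE = -0.8Δₒ.
(ii): Ti³⁺: group 4, so d-count = 4 − 3 = 1; Tetrahedral splitting is small, so the complex is high-spin; e¹ t₂⁰, CFSE = -0.6Δₜ ≈ -0.27Δₒ.
So (i) has the larger |CFSE|.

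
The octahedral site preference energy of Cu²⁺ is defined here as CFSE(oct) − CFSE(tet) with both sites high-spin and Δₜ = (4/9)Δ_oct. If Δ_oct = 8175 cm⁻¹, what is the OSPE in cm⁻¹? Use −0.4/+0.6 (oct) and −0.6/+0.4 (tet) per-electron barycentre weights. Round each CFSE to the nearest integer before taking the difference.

-3452

Group 11 minus oxidation state +2 gives a d⁹ configuration for Cu²⁺.
Octahedral high-spin t₂g⁶ eg³: CFSE = -0.6 × 8175 = -4905 cm⁻¹.
Tetrahedral: e⁴ t₂⁵, CFSE = 4(−0.6) + 5(+0.4) = -0.4Δₜ = -0.4 × (4/9) × 8175 = -1453 cm⁻¹.
OSPE = CFSE(oct) − CFSE(tet) = -4905 − (-1453) = -3452 cm⁻¹.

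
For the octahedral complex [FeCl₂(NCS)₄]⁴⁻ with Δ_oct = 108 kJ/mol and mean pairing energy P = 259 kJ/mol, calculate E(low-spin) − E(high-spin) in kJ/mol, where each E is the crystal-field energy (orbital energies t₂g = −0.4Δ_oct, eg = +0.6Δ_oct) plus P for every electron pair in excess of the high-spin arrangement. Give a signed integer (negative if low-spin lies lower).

302

Ligand charges: 2×(-1) from Cl⁻ and 4×(-1) from NCS⁻ sum to -6; with overall charge -4, Fe is +2.
Fe sits in group 8; removing 2 electrons leaves Fe²⁺ with 8 − 2 = 6 d electrons.
High-spin: t₂g⁴ eg², CFSE = -0.4Δ_oct = -43 kJ/mol.
For low-spin the configuration is t₂g⁶ eg⁰: orbital energy -2.4 × 108 = -259 kJ/mol, and 2 additional pairs relative to high-spin add 518 kJ/mol, giving 259 kJ/mol.
E(LS) − E(HS) = 259 − (-43) = 302 kJ/mol.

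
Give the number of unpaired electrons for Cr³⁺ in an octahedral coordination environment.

Cr³⁺: group 6, so d-count = 6 − 3 = 3.
Configuration: t2g^3 e_g^0, giving 3 unpaired electrons.

3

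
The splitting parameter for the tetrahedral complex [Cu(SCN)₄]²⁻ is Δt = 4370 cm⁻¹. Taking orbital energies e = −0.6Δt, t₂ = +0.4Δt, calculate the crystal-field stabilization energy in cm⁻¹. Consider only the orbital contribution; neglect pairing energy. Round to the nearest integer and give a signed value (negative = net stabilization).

-1748

Each SCN⁻ contributes -1; 4 × (-1) = -4. With overall charge -2, Cu is in the +2 oxidation state.
Cu sits in group 11; removing 2 electrons leaves Cu²⁺ with 11 − 2 = 9 d electrons.
With tetrahedral geometry the complex is necessarily high-spin.
Configuration: e⁴ t₂⁵.
The orbital stabilization is -0.4Δt = -0.4 × 4370 = -1748 cm⁻¹.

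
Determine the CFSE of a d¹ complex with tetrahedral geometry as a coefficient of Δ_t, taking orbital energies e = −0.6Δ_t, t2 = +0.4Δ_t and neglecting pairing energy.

With tetrahedral geometry the complex is necessarily high-spin.
Configuration: e^1 t2^0.
CFSE = 1(-0.6Δ_t) + 0(0.4Δ_t) = -0.6Δ_t + 0.0Δ_t = -0.6Δ_t.

-0.6 Δ_t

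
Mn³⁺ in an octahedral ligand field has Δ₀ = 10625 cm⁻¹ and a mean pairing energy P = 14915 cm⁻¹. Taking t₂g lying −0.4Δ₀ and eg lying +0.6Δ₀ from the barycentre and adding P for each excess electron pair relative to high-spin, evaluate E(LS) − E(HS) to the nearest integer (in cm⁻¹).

Mn³⁺: group 7, so d-count = 7 − 3 = 4.
High-spin d⁴ fills as t₂g³ eg¹ with CFSE 3(−0.4) + 1(+0.6) = -0.6Δ₀ = -6375 cm⁻¹.
Low-spin t₂g⁴ eg⁰ gives -1.6Δ₀ = -17000 cm⁻¹, but forming 1 extra pair costs 1P = 14915 cm⁻¹, so E(LS) = -17000 + 14915 = -2085 cm⁻¹.
The difference is -2085 − (-6375) = 4290 cm⁻¹, so high-spin lies lower.

4290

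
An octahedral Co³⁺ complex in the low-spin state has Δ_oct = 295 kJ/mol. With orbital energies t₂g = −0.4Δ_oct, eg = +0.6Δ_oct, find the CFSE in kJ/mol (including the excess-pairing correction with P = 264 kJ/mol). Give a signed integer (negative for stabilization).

-180

Co sits in group 9; removing 3 electrons leaves Co³⁺ with 9 − 3 = 6 d electrons.
Configuration: t₂g⁶ eg⁰.
Orbital CFSE = 6(-0.4) + 0(0.6) = -2.4Δ_oct = -2.4 × 295 = -708 kJ/mol.
Pairing penalty: 3 pairs vs 1 in the high-spin reference → 2 extra × P = 528 kJ/mol.
Net CFSE = -708 + 528 = -180 kJ/mol.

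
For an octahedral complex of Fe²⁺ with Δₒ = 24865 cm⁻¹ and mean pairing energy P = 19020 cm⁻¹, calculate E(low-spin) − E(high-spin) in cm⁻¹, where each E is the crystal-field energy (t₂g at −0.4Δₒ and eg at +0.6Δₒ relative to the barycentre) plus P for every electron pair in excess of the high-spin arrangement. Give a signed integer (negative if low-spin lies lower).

Fe is in group 8, so Fe²⁺ is d⁶ (8 − 2 = 6).
High-spin: t₂g⁴ eg², CFSE = -0.4Δₒ = -9946 cm⁻¹.
Low-spin t₂g⁶ eg⁰ gives -2.4Δₒ = -59676 cm⁻¹, but forming 2 extra pairs costs 2P = 38040 cm⁻¹, so E(LS) = -59676 + 38040 = -21636 cm⁻¹.
Thus E(LS) − E(HS) = -11690 cm⁻¹.

-11690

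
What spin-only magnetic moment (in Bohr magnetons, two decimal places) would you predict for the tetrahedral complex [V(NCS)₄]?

1.73 Bohr magnetons

Each NCS⁻ contributes -1; 4 × (-1) = -4. With overall charge +0, V is in the +4 oxidation state.
Group 5 minus oxidation state +4 gives a d¹ configuration for V⁴⁺.
Tetrahedral fields are weak (Δₜ ≈ 4/9 Δₒ), so electrons fill high-spin.
Configuration: e^1 t2^0 → 1 unpaired electron.
μ(spin-only) = √[1(1+2)] = √3 ≈ 1.73 Bohr magnetons.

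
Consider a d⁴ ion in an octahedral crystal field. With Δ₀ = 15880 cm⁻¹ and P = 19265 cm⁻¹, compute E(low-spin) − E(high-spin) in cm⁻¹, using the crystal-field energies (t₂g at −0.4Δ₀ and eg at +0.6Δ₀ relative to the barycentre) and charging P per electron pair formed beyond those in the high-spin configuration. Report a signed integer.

High-spin d⁴ fills as t₂g³ eg¹ with CFSE 3(−0.4) + 1(+0.6) = -0.6Δ₀ = -9528 cm⁻¹.
For low-spin the configuration is t₂g⁴ eg⁰: orbital energy -1.6 × 15880 = -25408 cm⁻¹, and 1 additional pair relative to high-spin adds 19265 cm⁻¹, giving -6143 cm⁻¹.
Thus E(LS) − E(HS) = 3385 cm⁻¹.

3385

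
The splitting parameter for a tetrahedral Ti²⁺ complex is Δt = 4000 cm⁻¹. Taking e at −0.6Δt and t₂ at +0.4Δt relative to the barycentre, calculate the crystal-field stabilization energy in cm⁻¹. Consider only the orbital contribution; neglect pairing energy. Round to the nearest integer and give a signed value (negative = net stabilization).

Ti²⁺: group 4, so d-count = 4 − 2 = 2.
Tetrahedral splitting is small, so the complex is high-spin.
The d² electrons fill as e² t₂⁰.
CFSE(orbital) = 2×(-0.6Δt) + 0×(0.4Δt) = -1.2Δt; with Δt = 4000 cm⁻¹ that is -4800 cm⁻¹.

-4800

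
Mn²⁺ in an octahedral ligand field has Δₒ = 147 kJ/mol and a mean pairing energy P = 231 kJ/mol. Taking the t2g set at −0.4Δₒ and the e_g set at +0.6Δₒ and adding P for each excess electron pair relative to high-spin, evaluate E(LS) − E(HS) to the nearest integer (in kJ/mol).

Mn²⁺: group 7, so d-count = 7 − 2 = 5.
High-spin: t2g^3 e_g^2, CFSE = 0.0Δₒ = 0 kJ/mol.
For low-spin the configuration is t2g^5 e_g^0: orbital energy -2.0 × 147 = -294 kJ/mol, and 2 additional pairs relative to high-spin add 462 kJ/mol, giving 168 kJ/mol.
E(LS) − E(HS) = 168 − (0) = 168 kJ/mol.

168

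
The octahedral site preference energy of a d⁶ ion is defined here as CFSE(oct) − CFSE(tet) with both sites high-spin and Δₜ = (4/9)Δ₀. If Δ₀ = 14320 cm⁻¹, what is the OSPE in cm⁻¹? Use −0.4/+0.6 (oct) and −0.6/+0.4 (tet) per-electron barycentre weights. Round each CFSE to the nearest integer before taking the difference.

In an octahedral site d⁶ (HS) is t2g^4 e_g^2, giving CFSE(oct) = -0.4Δ₀ = -5728 cm⁻¹.
Tetrahedral: e^3 t2^3, CFSE = 3(−0.6) + 3(+0.4) = -0.6Δₜ = -0.6 × (4/9) × 14320 = -3819 cm⁻¹.
Subtracting, OSPE = -5728 − (-3819) = -1909 cm⁻¹.

-1909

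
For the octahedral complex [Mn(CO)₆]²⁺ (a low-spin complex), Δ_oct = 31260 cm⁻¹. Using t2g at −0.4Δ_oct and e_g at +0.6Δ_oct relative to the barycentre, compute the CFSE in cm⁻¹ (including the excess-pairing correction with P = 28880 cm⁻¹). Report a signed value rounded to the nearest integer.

CO is neutral, so the +2 overall charge sits on Mn: oxidation state +2.
Group 7 minus oxidation state +2 gives a d⁵ configuration for Mn²⁺.
Electron filling gives t2g^5 e_g^0.
CFSE(orbital) = 5×(-0.4Δ_oct) + 0×(0.6Δ_oct) = -2.0Δ_oct; with Δ_oct = 31260 cm⁻¹ that is -62520 cm⁻¹.
Relative to high-spin t2g^3 e_g^2 (0 paired), the low-spin configuration has 2 additional pairs, contributing +2 × 28880 = +57760 cm⁻¹.
Overall CFSE = -62520 + 57760 = -4760 cm⁻¹.

-4760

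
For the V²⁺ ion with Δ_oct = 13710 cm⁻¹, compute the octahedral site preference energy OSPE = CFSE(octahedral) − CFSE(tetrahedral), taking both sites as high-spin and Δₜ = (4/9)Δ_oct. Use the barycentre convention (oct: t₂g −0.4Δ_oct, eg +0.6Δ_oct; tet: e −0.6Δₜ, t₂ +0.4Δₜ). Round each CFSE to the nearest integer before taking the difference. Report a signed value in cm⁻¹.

-11577

Group 5 minus oxidation state +2 gives a d³ configuration for V²⁺.
Octahedral (high-spin): t₂g³ eg⁰, CFSE = 3(−0.4) + 0(+0.6) = -1.2Δ_oct = -1.2 × 13710 = -16452 cm⁻¹.
Tetrahedral: e² t₂¹, CFSE = 2(−0.6) + 1(+0.4) = -0.8Δₜ = -0.8 × (4/9) × 13710 = -4875 cm⁻¹.
OSPE = CFSE(oct) − CFSE(tet) = -16452 − (-4875) = -11577 cm⁻¹.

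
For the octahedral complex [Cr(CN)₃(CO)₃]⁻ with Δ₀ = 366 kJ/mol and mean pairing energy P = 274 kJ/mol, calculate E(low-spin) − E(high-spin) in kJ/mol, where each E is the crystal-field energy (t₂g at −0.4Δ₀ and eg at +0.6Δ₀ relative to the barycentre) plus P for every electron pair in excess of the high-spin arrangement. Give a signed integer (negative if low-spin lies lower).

-92

Ligand charges: 3×(-1) from CN⁻ and 3×(+0) from CO sum to -3; with overall charge -1, Cr is +2.
Cr sits in group 6; removing 2 electrons leaves Cr²⁺ with 6 − 2 = 4 d electrons.
In the high-spin limit (t₂g³ eg¹) the orbital term is -0.6Δ₀ = -220 kJ/mol, with no excess pairing.
For low-spin the configuration is t₂g⁴ eg⁰: orbital energy -1.6 × 366 = -586 kJ/mol, and 1 additional pair relative to high-spin adds 274 kJ/mol, giving -312 kJ/mol.
E(LS) − E(HS) = -312 − (-220) = -92 kJ/mol.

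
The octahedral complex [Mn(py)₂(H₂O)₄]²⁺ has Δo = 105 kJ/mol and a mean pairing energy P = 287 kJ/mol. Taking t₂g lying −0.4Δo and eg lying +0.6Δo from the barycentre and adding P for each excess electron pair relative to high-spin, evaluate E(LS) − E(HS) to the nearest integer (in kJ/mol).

364

Ligand charges: 2×(+0) from py and 4×(+0) from H₂O sum to +0; with overall charge +2, Mn is +2.
Mn sits in group 7; removing 2 electrons leaves Mn²⁺ with 7 − 2 = 5 d electrons.
High-spin: t₂g³ eg², CFSE = 0.0Δo = 0 kJ/mol.
Low-spin: t₂g⁵ eg⁰, orbital CFSE = -2.0Δo = -210 kJ/mol; plus 2 excess pairs × P = +574 kJ/mol; total 364 kJ/mol.
Thus E(LS) − E(HS) = 364 kJ/mol.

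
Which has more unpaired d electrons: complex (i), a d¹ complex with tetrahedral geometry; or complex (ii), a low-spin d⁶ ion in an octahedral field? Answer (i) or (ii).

(i): Tetrahedral splitting is small, so the complex is high-spin; e¹ t₂⁰ → 1 unpaired.
(ii): t2g^6 e_g^0 → 0 unpaired.
So (i) has more unpaired electrons.

(i)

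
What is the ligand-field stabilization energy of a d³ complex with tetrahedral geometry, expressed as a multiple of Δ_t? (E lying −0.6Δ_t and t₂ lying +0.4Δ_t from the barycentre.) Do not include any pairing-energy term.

-0.8 Δ_t

With tetrahedral geometry the complex is necessarily high-spin.
Configuration: e² t₂¹.
CFSE = 2(-0.6Δ_t) + 1(0.4Δ_t) = -1.2Δ_t + 0.4Δ_t = -0.8Δ_t.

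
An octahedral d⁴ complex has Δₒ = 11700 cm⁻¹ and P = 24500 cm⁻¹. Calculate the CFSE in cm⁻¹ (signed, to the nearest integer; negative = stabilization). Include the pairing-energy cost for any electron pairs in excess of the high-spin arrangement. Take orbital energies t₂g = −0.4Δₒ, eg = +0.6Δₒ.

-7020

Since Δₒ = 11700 cm⁻¹ < P = 24500 cm⁻¹, the complex adopts the high-spin configuration.
That gives t₂g³ eg¹.
Orbital CFSE = -0.6Δₒ = -0.6 × 11700 = -7020 cm⁻¹.
High-spin has no excess pairs, so no pairing correction applies.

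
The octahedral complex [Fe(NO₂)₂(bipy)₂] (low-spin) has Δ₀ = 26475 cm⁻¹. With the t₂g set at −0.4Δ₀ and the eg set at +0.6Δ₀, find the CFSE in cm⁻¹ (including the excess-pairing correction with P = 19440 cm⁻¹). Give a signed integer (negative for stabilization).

-24660

Ligand charges: 2×(-1) from NO₂⁻ and 2×(+0) from bipy sum to -2; with overall charge +0, Fe is +2.
Fe is in group 8, so Fe²⁺ is d⁶ (8 − 2 = 6).
Electron filling gives t₂g⁶ eg⁰.
The orbital stabilization is -2.4Δ₀ = -2.4 × 26475 = -63540 cm⁻¹.
Relative to high-spin t₂g⁴ eg² (1 paired), the low-spin configuration has 2 additional pairs, contributing +2 × 19440 = +38880 cm⁻¹.
Net CFSE = -63540 + 38880 = -24660 cm⁻¹.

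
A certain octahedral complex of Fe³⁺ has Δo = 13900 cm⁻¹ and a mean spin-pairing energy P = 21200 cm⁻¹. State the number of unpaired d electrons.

5

Group 8 minus oxidation state +3 gives a d⁵ configuration for Fe³⁺.
Here Δo < P (13900 < 21200), so the high-spin state is favoured.
Filling d⁵ accordingly: t2g^3 e_g^2.
Unpaired electrons: 5.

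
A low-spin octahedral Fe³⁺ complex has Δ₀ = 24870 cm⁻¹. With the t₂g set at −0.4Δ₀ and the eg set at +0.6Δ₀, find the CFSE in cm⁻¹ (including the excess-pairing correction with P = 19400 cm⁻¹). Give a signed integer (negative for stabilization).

Fe³⁺: group 8, so d-count = 8 − 3 = 5.
The d⁵ electrons fill as t₂g⁵ eg⁰.
CFSE(orbital) = 5×(-0.4Δ₀) + 0×(0.6Δ₀) = -2.0Δ₀; with Δ₀ = 24870 cm⁻¹ that is -49740 cm⁻¹.
High-spin d⁵ would be t₂g³ eg² with 0 pairs; low-spin has 2, so 2 excess pairs cost +2P = +38800 cm⁻¹.
Overall CFSE = -49740 + 38800 = -10940 cm⁻¹.

-10940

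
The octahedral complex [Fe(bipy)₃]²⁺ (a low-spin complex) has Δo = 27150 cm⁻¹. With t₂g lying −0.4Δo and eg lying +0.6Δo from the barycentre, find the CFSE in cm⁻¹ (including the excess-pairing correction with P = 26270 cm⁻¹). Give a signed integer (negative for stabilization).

-12620

bipy is neutral, so the +2 overall charge sits on Fe: oxidation state +2.
Fe is in group 8, so Fe²⁺ is d⁶ (8 − 2 = 6).
Configuration: t₂g⁶ eg⁰.
The orbital stabilization is -2.4Δo = -2.4 × 27150 = -65160 cm⁻¹.
High-spin d⁶ would be t₂g⁴ eg² with 1 pair; low-spin has 3, so 2 excess pairs cost +2P = +52540 cm⁻¹.
Net CFSE = -65160 + 52540 = -12620 cm⁻¹.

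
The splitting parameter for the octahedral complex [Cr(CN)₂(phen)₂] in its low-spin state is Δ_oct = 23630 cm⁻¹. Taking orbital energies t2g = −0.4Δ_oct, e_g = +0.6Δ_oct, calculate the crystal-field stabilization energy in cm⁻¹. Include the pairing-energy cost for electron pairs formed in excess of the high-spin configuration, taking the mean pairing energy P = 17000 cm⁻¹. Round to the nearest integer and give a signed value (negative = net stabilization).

Ligand charges: 2×(-1) from CN⁻ and 2×(+0) from phen sum to -2; with overall charge +0, Cr is +2.
Cr sits in group 6; removing 2 electrons leaves Cr²⁺ with 6 − 2 = 4 d electrons.
Electron filling gives t2g^4 e_g^0.
Orbital CFSE = 4(-0.4) + 0(0.6) = -1.6Δ_oct = -1.6 × 23630 = -37808 cm⁻¹.
Relative to high-spin t2g^3 e_g^1 (0 paired), the low-spin configuration has 1 additional pair, contributing +1 × 17000 = +17000 cm⁻¹.
Combining: -37808 + 17000 = -20808 cm⁻¹.

-20808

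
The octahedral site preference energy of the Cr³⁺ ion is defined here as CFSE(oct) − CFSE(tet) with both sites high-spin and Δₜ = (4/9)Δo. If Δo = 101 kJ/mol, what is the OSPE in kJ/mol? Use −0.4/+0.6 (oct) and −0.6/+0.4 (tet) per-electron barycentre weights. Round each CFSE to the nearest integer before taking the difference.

Group 6 minus oxidation state +3 gives a d³ configuration for Cr³⁺.
Octahedral (high-spin): t2g^3 e_g^0, CFSE = 3(−0.4) + 0(+0.6) = -1.2Δo = -1.2 × 101 = -121 kJ/mol.
Tetrahedral e^2 t2^1 gives -0.8Δₜ = -0.8 × (4/9) × 101 = -36 kJ/mol.
OSPE = -121 − (-36) = -85 kJ/mol.

-85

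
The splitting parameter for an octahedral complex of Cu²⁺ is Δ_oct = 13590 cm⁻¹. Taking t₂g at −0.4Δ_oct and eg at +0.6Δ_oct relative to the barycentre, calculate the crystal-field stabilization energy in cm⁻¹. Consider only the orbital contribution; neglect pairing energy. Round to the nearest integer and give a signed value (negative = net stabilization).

-8154

Group 11 minus oxidation state +2 gives a d⁹ configuration for Cu²⁺.
The d⁹ electrons fill as t₂g⁶ eg³.
CFSE(orbital) = 6×(-0.4Δ_oct) + 3×(0.6Δ_oct) = -0.6Δ_oct; with Δ_oct = 13590 cm⁻¹ that is -8154 cm⁻¹.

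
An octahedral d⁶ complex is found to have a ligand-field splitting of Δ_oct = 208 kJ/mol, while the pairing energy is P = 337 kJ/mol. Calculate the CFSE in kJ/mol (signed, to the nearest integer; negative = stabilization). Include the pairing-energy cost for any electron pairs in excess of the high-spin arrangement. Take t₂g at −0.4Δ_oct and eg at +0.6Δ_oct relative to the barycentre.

With Δ_oct < P the complex is high-spin.
That gives t₂g⁴ eg².
Orbital CFSE = -0.4Δ_oct = -0.4 × 208 = -83 kJ/mol.
High-spin has no excess pairs, so no pairing correction applies.

-83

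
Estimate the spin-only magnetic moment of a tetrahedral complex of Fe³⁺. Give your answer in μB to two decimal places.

Fe³⁺: group 8, so d-count = 8 − 3 = 5.
With tetrahedral geometry the complex is necessarily high-spin.
Configuration: e² t₂³ → 5 unpaired electrons.
μ(spin-only) = √[5(5+2)] = √35 ≈ 5.92 μB.

5.92 μB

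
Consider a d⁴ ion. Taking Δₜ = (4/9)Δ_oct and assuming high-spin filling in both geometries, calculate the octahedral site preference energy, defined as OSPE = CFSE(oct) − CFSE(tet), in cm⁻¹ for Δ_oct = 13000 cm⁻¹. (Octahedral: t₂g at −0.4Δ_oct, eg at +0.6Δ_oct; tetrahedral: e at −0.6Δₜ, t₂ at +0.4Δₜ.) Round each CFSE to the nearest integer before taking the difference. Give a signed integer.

Octahedral high-spin t2g^3 e_g^1: CFSE = -0.6 × 13000 = -7800 cm⁻¹.
Tetrahedral e^2 t2^2 gives -0.4Δₜ = -0.4 × (4/9) × 13000 = -2311 cm⁻¹.
OSPE = -7800 − (-2311) = -5489 cm⁻¹.

-5489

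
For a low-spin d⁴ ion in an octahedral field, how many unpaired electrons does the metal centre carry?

Configuration: t2g^4 e_g^0, giving 2 unpaired electrons.

2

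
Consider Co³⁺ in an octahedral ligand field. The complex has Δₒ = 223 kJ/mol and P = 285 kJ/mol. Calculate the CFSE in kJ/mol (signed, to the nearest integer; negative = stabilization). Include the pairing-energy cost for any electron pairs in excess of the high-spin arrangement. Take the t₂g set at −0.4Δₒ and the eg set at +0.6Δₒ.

Group 9 minus oxidation state +3 gives a d⁶ configuration for Co³⁺.
With Δₒ < P the complex is high-spin.
Filling d⁶ accordingly: t₂g⁴ eg².
Orbital CFSE = -0.4Δₒ = -0.4 × 223 = -89 kJ/mol.
High-spin has no excess pairs, so no pairing correction applies.

-89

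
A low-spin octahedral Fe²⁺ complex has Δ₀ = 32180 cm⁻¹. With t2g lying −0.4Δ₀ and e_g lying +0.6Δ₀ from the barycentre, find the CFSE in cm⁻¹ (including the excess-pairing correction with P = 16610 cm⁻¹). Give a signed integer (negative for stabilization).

Fe²⁺: group 8, so d-count = 8 − 2 = 6.
Configuration: t2g^6 e_g^0.
Orbital CFSE = 6(-0.4) + 0(0.6) = -2.4Δ₀ = -2.4 × 32180 = -77232 cm⁻¹.
High-spin d⁶ would be t2g^4 e_g^2 with 1 pair; low-spin has 3, so 2 excess pairs cost +2P = +33220 cm⁻¹.
Combining: -77232 + 33220 = -44012 cm⁻¹.

-44012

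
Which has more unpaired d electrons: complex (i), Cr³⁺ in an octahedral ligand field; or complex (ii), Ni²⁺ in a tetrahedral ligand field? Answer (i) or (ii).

(i)

(i): Cr is in group 6, so Cr³⁺ is d³ (6 − 3 = 3); t₂g³ eg⁰ → 3 unpaired.
(ii): Ni sits in group 10; removing 2 electrons leaves Ni²⁺ with 10 − 2 = 8 d electrons; With tetrahedral geometry the complex is necessarily high-spin; e⁴ t₂⁴ → 2 unpaired.
So (i) has more unpaired electrons.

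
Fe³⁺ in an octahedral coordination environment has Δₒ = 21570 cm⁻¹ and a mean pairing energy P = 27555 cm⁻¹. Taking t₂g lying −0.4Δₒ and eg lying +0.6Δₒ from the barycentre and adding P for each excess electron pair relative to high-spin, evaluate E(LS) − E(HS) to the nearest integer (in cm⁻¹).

11970

Fe is in group 8, so Fe³⁺ is d⁵ (8 − 3 = 5).
High-spin: t₂g³ eg², CFSE = 0.0Δₒ = 0 cm⁻¹.
Low-spin t₂g⁵ eg⁰ gives -2.0Δₒ = -43140 cm⁻¹, but forming 2 extra pairs costs 2P = 55110 cm⁻¹, so E(LS) = -43140 + 55110 = 11970 cm⁻¹.
The difference is 11970 − (0) = 11970 cm⁻¹, so high-spin lies lower.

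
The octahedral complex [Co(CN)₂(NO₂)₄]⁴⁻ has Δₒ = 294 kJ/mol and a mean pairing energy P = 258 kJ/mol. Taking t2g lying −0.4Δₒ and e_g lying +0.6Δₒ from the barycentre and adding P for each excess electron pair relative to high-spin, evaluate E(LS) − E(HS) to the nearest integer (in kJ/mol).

-36

Ligand charges: 2×(-1) from CN⁻ and 4×(-1) from NO₂⁻ sum to -6; with overall charge -4, Co is +2.
Co is in group 9, so Co²⁺ is d⁷ (9 − 2 = 7).
High-spin: t2g^5 e_g^2, CFSE = -0.8Δₒ = -235 kJ/mol.
Low-spin: t2g^6 e_g^1, orbital CFSE = -1.8Δₒ = -529 kJ/mol; plus 1 excess pair × P = +258 kJ/mol; total -271 kJ/mol.
E(LS) − E(HS) = -271 − (-235) = -36 kJ/mol.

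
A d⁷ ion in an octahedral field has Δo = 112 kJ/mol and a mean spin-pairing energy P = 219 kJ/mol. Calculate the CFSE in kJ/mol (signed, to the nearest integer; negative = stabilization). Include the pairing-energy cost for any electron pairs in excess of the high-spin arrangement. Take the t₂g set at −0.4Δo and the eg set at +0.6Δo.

-90

Since Δo = 112 kJ/mol < P = 219 kJ/mol, the complex adopts the high-spin configuration.
That gives t₂g⁵ eg².
Orbital CFSE = -0.8Δo = -0.8 × 112 = -90 kJ/mol.
High-spin has no excess pairs, so no pairing correction applies.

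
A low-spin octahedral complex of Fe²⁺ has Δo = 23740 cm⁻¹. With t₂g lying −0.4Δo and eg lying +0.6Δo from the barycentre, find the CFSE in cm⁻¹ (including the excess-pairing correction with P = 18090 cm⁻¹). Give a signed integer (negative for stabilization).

-20796

Fe²⁺: group 8, so d-count = 8 − 2 = 6.
Electron filling gives t₂g⁶ eg⁰.
Orbital CFSE = 6(-0.4) + 0(0.6) = -2.4Δo = -2.4 × 23740 = -56976 cm⁻¹.
Pairing penalty: 3 pairs vs 1 in the high-spin reference → 2 extra × P = 36180 cm⁻¹.
Net CFSE = -56976 + 36180 = -20796 cm⁻¹.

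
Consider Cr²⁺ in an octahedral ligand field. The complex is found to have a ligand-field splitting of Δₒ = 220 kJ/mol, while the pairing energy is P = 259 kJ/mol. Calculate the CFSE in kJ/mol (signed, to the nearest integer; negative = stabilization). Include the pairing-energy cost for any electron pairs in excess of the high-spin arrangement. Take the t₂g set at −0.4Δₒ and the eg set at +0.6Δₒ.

Cr²⁺: group 6, so d-count = 6 − 2 = 4.
Δₒ < P, so pairing is avoided: the ground state is high-spin.
That gives t₂g³ eg¹.
Orbital CFSE = -0.6Δₒ = -0.6 × 220 = -132 kJ/mol.
High-spin has no excess pairs, so no pairing correction applies.

-132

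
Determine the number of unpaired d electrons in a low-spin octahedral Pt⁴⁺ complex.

0

Group 10 minus oxidation state +4 gives a d⁶ configuration for Pt⁴⁺.
Configuration: t₂g⁶ eg⁰, giving 0 unpaired electrons.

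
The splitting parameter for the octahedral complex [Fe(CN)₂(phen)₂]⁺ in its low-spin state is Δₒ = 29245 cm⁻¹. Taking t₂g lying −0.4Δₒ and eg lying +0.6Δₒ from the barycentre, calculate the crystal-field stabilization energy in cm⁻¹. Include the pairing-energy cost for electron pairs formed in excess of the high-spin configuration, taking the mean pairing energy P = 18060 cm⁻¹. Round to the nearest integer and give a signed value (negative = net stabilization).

Ligand charges: 2×(-1) from CN⁻ and 2×(+0) from phen sum to -2; with overall charge +1, Fe is +3.
Fe is in group 8, so Fe³⁺ is d⁵ (8 − 3 = 5).
Electron filling gives t₂g⁵ eg⁰.
The orbital stabilization is -2.0Δₒ = -2.0 × 29245 = -58490 cm⁻¹.
Pairing penalty: 2 pairs vs 0 in the high-spin reference → 2 extra × P = 36120 cm⁻¹.
Net CFSE = -58490 + 36120 = -22370 cm⁻¹.

-22370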